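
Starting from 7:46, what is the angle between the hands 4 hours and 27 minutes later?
First find the time 4 hours and 27 minutes after 7:46.
Total minutes: 7 x 60 + 46 + 4 x 60 + 27 = 733.
733 mod 720 = 13 minutes = 12:13.
Now compute the angle at 12:13:
Hour hand: 0 x 30 + 13 x 0.5 = 6.5 degrees
Minute hand: 13 x 6 = 78 degrees
Difference: |6.5 - 78| = 71.5 degrees
The angle is 71.5 degrees

Final answer: 71.5 degrees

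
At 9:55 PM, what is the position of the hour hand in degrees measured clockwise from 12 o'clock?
The hour hand moves 30 degrees per hour and 0.5 degrees per minute.
At 9:55: (9) x 30 + 55 x 0.5 = 270 + 27.5 = 297.5 degrees

Final answer: 297.5 degrees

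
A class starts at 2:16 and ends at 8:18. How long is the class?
From 2:16 to 8:18:
(8 x 60 + 18) - (2 x 60 + 16) = 498 - 136 = 362 minutes
= 6 hours and 2 minutes

Final answer: 6 hours and 2 minutes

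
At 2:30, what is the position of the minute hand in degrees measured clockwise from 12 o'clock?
The minute hand moves 6 degrees per minute.
At 2:30: 30 x 6 = 180 degrees

Final answer: 180 degrees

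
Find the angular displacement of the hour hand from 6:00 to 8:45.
The hour hand moves 0.5 degrees per minute.
Time elapsed: 8:45 - 6:00 = 165 minutes
Angular displacement: 165 x 0.5 = 82.5 degrees

Final answer: 82.5 degrees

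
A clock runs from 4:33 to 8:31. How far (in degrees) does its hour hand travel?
The hour hand moves 0.5 degrees per minute.
Time elapsed: 8:31 - 4:33 = 238 minutes
Angular displacement: 238 x 0.5 = 119 degrees

Final answer: 119 degrees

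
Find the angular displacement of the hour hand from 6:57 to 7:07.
The hour hand moves 0.5 degrees per minute.
Time elapsed: 7:07 - 6:57 = 10 minutes
Angular displacement: 10 x 0.5 = 5 degrees

Final answer: 5 degrees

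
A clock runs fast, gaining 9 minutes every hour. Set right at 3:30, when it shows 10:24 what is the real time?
For every 60 true minutes, the faulty clock advances 69 minutes, so 1 faulty-clock minute corresponds to 60/69 true minutes.
From 3:30 to 10:24 on the faulty dial is 414 minutes.
True elapsed: 414 x 60/69 = 360 minutes = 6 hours.
True time: 3:30 + 6 hours = 9:30.

Final answer: 9:30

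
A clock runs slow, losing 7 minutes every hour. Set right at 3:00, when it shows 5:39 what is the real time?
For every 60 true minutes, the faulty clock advances 53 minutes, so 1 faulty-clock minute corresponds to 60/53 true minutes.
From 3:00 to 5:39 on the faulty dial is 159 minutes.
True elapsed: 159 x 60/53 = 180 minutes = 3 hours.
True time: 3:00 + 3 hours = 6:00.

Final answer: 6:00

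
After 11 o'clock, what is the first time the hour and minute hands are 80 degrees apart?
At t minutes past 11:00, the hour hand is at 30 x 11 + 0.5t degrees and the minute hand is at 6t degrees.
The smaller angle between them is 80 degrees when |30H - 5.5t| = 80 or |30H - 5.5t| = 280.
With H = 11, solve 30 x 11 - 5.5t = +/- target for each target:
  t = (30 x 11 - 80) / 5.5 = 45.45
  t = (30 x 11 + 80) / 5.5 = 74.55 (outside (0, 60))
  t = (30 x 11 - 280) / 5.5 = 9.09
  t = (30 x 11 + 280) / 5.5 = 110.91 (outside (0, 60))
Valid solutions in (0, 60): {9.09, 45.45} minutes.
The first occurrence is t = 9.09 minutes.
The hands form a 80-degree angle at 9.09 minutes past 11:00.

Final answer: 9.09 minutes past 11:00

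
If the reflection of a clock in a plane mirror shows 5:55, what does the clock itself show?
Reflection across the vertical (12-6) axis maps a hand at angle A degrees to (360 - A) degrees, which sends a reading of T minutes past 12:00 to (720 - T) minutes past 12:00.
Mirror reads 5:55 = 355 minutes past 12:00.
Actual time: (720 - 355) mod 720 = 365 minutes = 6:05.

Final answer: 6:05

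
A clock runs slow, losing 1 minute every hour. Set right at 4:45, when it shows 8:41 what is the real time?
For every 60 true minutes, the faulty clock advances 59 minutes, so 1 faulty-clock minute corresponds to 60/59 true minutes.
From 4:45 to 8:41 on the faulty dial is 236 minutes.
True elapsed: 236 x 60/59 = 240 minutes = 4 hours.
True time: 4:45 + 4 hours = 8:45.

Final answer: 8:45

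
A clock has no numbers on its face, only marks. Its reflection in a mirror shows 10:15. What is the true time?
Reflection across the vertical (12-6) axis maps a hand at angle A degrees to (360 - A) degrees, which sends a reading of T minutes past 12:00 to (720 - T) minutes past 12:00.
Mirror reads 10:15 = 615 minutes past 12:00.
Actual time: (720 - 615) mod 720 = 105 minutes = 1:45.

Final answer: 1:45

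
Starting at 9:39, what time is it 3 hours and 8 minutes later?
Starting time: 9:39
Adding 8 minutes to 39 minutes: 39 + 8 = 47 minutes
Adding 3 hours: 9 + 3 = 12
Final time: 12:47

Final answer: 12:47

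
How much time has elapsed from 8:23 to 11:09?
From 8:23 to 11:09:
(11 x 60 + 9) - (8 x 60 + 23) = 669 - 503 = 166 minutes
= 2 hours and 46 minutes

Final answer: 2 hours and 46 minutes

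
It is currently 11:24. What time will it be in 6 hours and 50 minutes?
Starting time: 11:24
Adding 50 minutes to 24 minutes: 24 + 50 = 74 minutes = 1 hour and 14 minutes
Adding 6 hours: 11 + 6 + 1 (carry) = 18 - 12 = 6
Final time: 6:14

Final answer: 6:14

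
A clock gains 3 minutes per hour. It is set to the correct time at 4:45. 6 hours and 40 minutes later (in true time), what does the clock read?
For every 60 true minutes, the faulty clock advances 60 + 3 = 63 minutes.
True elapsed: 6 hours and 40 minutes = 400 minutes.
Faulty clock advances: 400 x 63/60 = 420 minutes (drift: 20 minutes ahead).
Shown time: 4:45 + 420 minutes = 11:45.

Final answer: 11:45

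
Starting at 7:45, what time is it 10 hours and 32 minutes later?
Starting time: 7:45
Adding 32 minutes to 45 minutes: 45 + 32 = 77 minutes = 1 hour and 17 minutes
Adding 10 hours: 7 + 10 + 1 (carry) = 18 - 12 = 6
Final time: 6:17

Final answer: 6:17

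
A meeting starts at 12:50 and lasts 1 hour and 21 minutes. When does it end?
Starting time: 12:50
Adding 21 minutes to 50 minutes: 50 + 21 = 71 minutes = 1 hour and 11 minutes
Adding 1 hour: 12 + 1 + 1 (carry) = 14 - 12 = 2
Final time: 2:11

Final answer: 2:11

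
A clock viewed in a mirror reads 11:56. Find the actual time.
Reflection across the vertical (12-6) axis maps a hand at angle A degrees to (360 - A) degrees, which sends a reading of T minutes past 12:00 to (720 - T) minutes past 12:00.
Mirror reads 11:56 = 716 minutes past 12:00.
Actual time: (720 - 716) mod 720 = 4 minutes = 12:04.

Final answer: 12:04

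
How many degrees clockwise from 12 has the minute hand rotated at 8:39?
The minute hand moves 6 degrees per minute.
At 8:39: 39 x 6 = 234 degrees

Final answer: 234 degrees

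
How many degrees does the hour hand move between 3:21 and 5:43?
The hour hand moves 0.5 degrees per minute.
Time elapsed: 5:43 - 3:21 = 142 minutes
Angular displacement: 142 x 0.5 = 71 degrees

Final answer: 71 degrees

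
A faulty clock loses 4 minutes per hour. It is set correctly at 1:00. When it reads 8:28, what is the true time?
For every 60 true minutes, the faulty clock advances 56 minutes, so 1 faulty-clock minute corresponds to 60/56 true minutes.
From 1:00 to 8:28 on the faulty dial is 448 minutes.
True elapsed: 448 x 60/56 = 480 minutes = 8 hours.
True time: 1:00 + 8 hours = 9:00.

Final answer: 9:00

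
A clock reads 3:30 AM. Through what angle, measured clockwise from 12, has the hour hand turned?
The hour hand moves 30 degrees per hour and 0.5 degrees per minute.
At 3:30: (3) x 30 + 30 x 0.5 = 90 + 15 = 105 degrees

Final answer: 105 degrees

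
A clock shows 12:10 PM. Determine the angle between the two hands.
Hour hand position: 0 x 30 + 10 x 0.5 = 5 degrees
Minute hand position: 10 x 6 = 60 degrees
Difference: |5 - 60| = 55 degrees
The angle between the hands is 55 degrees

Final answer: 55 degrees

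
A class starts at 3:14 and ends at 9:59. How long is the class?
From 3:14 to 9:59:
(9 x 60 + 59) - (3 x 60 + 14) = 599 - 194 = 405 minutes
= 6 hours and 45 minutes

Final answer: 6 hours and 45 minutes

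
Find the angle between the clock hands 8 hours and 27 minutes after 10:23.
First find the time 8 hours and 27 minutes after 10:23.
Total minutes: 10 x 60 + 23 + 8 x 60 + 27 = 1130.
1130 mod 720 = 410 minutes = 6:50.
Now compute the angle at 6:50:
Hour hand: 6 x 30 + 50 x 0.5 = 205 degrees
Minute hand: 50 x 6 = 300 degrees
Difference: |205 - 300| = 95 degrees
The angle is 95 degrees

Final answer: 95 degrees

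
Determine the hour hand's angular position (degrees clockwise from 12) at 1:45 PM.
The hour hand moves 30 degrees per hour and 0.5 degrees per minute.
At 1:45: (1) x 30 + 45 x 0.5 = 30 + 22.5 = 52.5 degrees

Final answer: 52.5 degrees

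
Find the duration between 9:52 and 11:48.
From 9:52 to 11:48:
(11 x 60 + 48) - (9 x 60 + 52) = 708 - 592 = 116 minutes
= 1 hour and 56 minutes

Final answer: 1 hour and 56 minutes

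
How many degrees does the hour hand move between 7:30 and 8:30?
The hour hand moves 0.5 degrees per minute.
Time elapsed: 8:30 - 7:30 = 60 minutes
Angular displacement: 60 x 0.5 = 30 degrees

Final answer: 30 degrees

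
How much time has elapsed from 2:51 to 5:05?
From 2:51 to 5:05:
(5 x 60 + 5) - (2 x 60 + 51) = 305 - 171 = 134 minutes
= 2 hours and 14 minutes

Final answer: 2 hours and 14 minutes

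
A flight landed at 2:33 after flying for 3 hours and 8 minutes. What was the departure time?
Starting time: 2:33 = 153 total minutes past 12:00
Subtracting: 3 hours and 8 minutes = 188 minutes
153 - 188 = -35 (negative, add 12 hours = 720) = 685 minutes
= 11 hours and 25 minutes past 12:00 = 11:25

Final answer: 11:25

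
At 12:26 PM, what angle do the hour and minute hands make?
Hour hand position: 0 x 30 + 26 x 0.5 = 13 degrees
Minute hand position: 26 x 6 = 156 degrees
Difference: |13 - 156| = 143 degrees
The angle between the hands is 143 degrees

Final answer: 143 degrees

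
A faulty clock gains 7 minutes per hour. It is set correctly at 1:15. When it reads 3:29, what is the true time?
For every 60 true minutes, the faulty clock advances 67 minutes, so 1 faulty-clock minute corresponds to 60/67 true minutes.
From 1:15 to 3:29 on the faulty dial is 134 minutes.
True elapsed: 134 x 60/67 = 120 minutes = 2 hours.
True time: 1:15 + 2 hours = 3:15.

Final answer: 3:15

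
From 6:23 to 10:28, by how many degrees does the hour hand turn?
The hour hand moves 0.5 degrees per minute.
Time elapsed: 10:28 - 6:23 = 245 minutes
Angular displacement: 245 x 0.5 = 122.5 degrees

Final answer: 122.5 degrees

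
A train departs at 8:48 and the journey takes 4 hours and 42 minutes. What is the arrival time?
Starting time: 8:48
Adding 42 minutes to 48 minutes: 48 + 42 = 90 minutes = 1 hour and 30 minutes
Adding 4 hours: 8 + 4 + 1 (carry) = 13 - 12 = 1
Final time: 1:30

Final answer: 1:30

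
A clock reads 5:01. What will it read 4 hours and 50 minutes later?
Starting time: 5:01
Adding 50 minutes to 1 minute: 1 + 50 = 51 minutes
Adding 4 hours: 5 + 4 = 9
Final time: 9:51

Final answer: 9:51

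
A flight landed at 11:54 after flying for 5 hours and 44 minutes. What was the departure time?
Starting time: 11:54 = 714 total minutes past 12:00
Subtracting: 5 hours and 44 minutes = 344 minutes
714 - 344 = 370 minutes
= 6 hours and 10 minutes past 12:00 = 6:10

Final answer: 6:10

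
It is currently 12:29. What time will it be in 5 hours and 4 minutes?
Starting time: 12:29
Adding 4 minutes to 29 minutes: 29 + 4 = 33 minutes
Adding 5 hours: 12 + 5 = 17 - 12 = 5
Final time: 5:33

Final answer: 5:33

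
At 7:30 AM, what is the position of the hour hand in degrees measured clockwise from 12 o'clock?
The hour hand moves 30 degrees per hour and 0.5 degrees per minute.
At 7:30: (7) x 30 + 30 x 0.5 = 210 + 15 = 225 degrees

Final answer: 225 degrees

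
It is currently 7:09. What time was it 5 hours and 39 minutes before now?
Starting time: 7:09 = 429 total minutes past 12:00
Subtracting: 5 hours and 39 minutes = 339 minutes
429 - 339 = 90 minutes
= 1 hour and 30 minutes past 12:00 = 1:30

Final answer: 1:30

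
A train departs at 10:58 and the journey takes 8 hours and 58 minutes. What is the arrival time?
Starting time: 10:58
Adding 58 minutes to 58 minutes: 58 + 58 = 116 minutes = 1 hour and 56 minutes
Adding 8 hours: 10 + 8 + 1 (carry) = 19 - 12 = 7
Final time: 7:56

Final answer: 7:56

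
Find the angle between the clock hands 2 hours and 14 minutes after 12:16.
First find the time 2 hours and 14 minutes after 12:16.
Total minutes: 12 x 60 + 16 + 2 x 60 + 14 = 870.
870 mod 720 = 150 minutes = 2:30.
Now compute the angle at 2:30:
Hour hand: 2 x 30 + 30 x 0.5 = 75 degrees
Minute hand: 30 x 6 = 180 degrees
Difference: |75 - 180| = 105 degrees
The angle is 105 degrees

Final answer: 105 degrees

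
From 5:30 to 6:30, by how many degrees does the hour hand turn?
The hour hand moves 0.5 degrees per minute.
Time elapsed: 6:30 - 5:30 = 60 minutes
Angular displacement: 60 x 0.5 = 30 degrees

Final answer: 30 degrees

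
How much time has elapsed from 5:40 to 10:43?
From 5:40 to 10:43:
(10 x 60 + 43) - (5 x 60 + 40) = 643 - 340 = 303 minutes
= 5 hours and 3 minutes

Final answer: 5 hours and 3 minutes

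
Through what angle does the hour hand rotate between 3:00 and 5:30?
The hour hand moves 0.5 degrees per minute.
Time elapsed: 5:30 - 3:00 = 150 minutes
Angular displacement: 150 x 0.5 = 75 degrees

Final answer: 75 degrees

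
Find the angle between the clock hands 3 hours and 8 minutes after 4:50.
First find the time 3 hours and 8 minutes after 4:50.
Total minutes: 4 x 60 + 50 + 3 x 60 + 8 = 478.
478 mod 720 = 478 minutes = 7:58.
Now compute the angle at 7:58:
Hour hand: 7 x 30 + 58 x 0.5 = 239 degrees
Minute hand: 58 x 6 = 348 degrees
Difference: |239 - 348| = 109 degrees
The angle is 109 degrees

Final answer: 109 degrees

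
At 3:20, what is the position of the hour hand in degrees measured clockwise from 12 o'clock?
The hour hand moves 30 degrees per hour and 0.5 degrees per minute.
At 3:20: (3) x 30 + 20 x 0.5 = 90 + 10 = 100 degrees

Final answer: 100 degrees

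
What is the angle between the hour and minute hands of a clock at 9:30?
Hour hand position: 9 x 30 + 30 x 0.5 = 285 degrees
Minute hand position: 30 x 6 = 180 degrees
Difference: |285 - 180| = 105 degrees
The angle between the hands is 105 degrees

Final answer: 105 degrees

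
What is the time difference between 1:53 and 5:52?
From 1:53 to 5:52:
(5 x 60 + 52) - (1 x 60 + 53) = 352 - 113 = 239 minutes
= 3 hours and 59 minutes

Final answer: 3 hours and 59 minutes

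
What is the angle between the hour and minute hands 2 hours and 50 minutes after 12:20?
First find the time 2 hours and 50 minutes after 12:20.
Total minutes: 12 x 60 + 20 + 2 x 60 + 50 = 910.
910 mod 720 = 190 minutes = 3:10.
Now compute the angle at 3:10:
Hour hand: 3 x 30 + 10 x 0.5 = 95 degrees
Minute hand: 10 x 6 = 60 degrees
Difference: |95 - 60| = 35 degrees
The angle is 35 degrees

Final answer: 35 degrees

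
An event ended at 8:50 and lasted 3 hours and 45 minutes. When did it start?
Starting time: 8:50 = 530 total minutes past 12:00
Subtracting: 3 hours and 45 minutes = 225 minutes
530 - 225 = 305 minutes
= 5 hours and 5 minutes past 12:00 = 5:05

Final answer: 5:05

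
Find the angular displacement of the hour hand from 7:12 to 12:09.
The hour hand moves 0.5 degrees per minute.
Time elapsed: 12:09 - 7:12 = 297 minutes
Angular displacement: 297 x 0.5 = 148.5 degrees

Final answer: 148.5 degrees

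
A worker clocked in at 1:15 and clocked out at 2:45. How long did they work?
From 1:15 to 2:45:
(2 x 60 + 45) - (1 x 60 + 15) = 165 - 75 = 90 minutes
= 1 hour and 30 minutes

Final answer: 1 hour and 30 minutes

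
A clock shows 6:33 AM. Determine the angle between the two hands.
Hour hand position: 6 x 30 + 33 x 0.5 = 196.5 degrees
Minute hand position: 33 x 6 = 198 degrees
Difference: |196.5 - 198| = 1.5 degrees
The angle between the hands is 1.5 degrees

Final answer: 1.5 degrees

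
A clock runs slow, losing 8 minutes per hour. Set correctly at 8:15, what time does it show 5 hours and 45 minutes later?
For every 60 true minutes, the faulty clock advances 60 - 8 = 52 minutes.
True elapsed: 5 hours and 45 minutes = 345 minutes.
Faulty clock advances: 345 x 52/60 = 299 minutes (drift: 46 minutes behind).
Shown time: 8:15 + 299 minutes = 1:14.

Final answer: 1:14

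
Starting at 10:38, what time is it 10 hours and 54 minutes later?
Starting time: 10:38
Adding 54 minutes to 38 minutes: 38 + 54 = 92 minutes = 1 hour and 32 minutes
Adding 10 hours: 10 + 10 + 1 (carry) = 21 - 12 = 9
Final time: 9:32

Final answer: 9:32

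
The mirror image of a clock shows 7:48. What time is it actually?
Reflection across the vertical (12-6) axis maps a hand at angle A degrees to (360 - A) degrees, which sends a reading of T minutes past 12:00 to (720 - T) minutes past 12:00.
Mirror reads 7:48 = 468 minutes past 12:00.
Actual time: (720 - 468) mod 720 = 252 minutes = 4:12.

Final answer: 4:12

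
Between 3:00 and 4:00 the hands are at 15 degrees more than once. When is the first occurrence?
At t minutes past 3:00, the hour hand is at 30 x 3 + 0.5t degrees and the minute hand is at 6t degrees.
The smaller angle between them is 15 degrees when |30H - 5.5t| = 15 or |30H - 5.5t| = 345.
With H = 3, solve 30 x 3 - 5.5t = +/- target for each target:
  t = (30 x 3 - 15) / 5.5 = 13.64
  t = (30 x 3 + 15) / 5.5 = 19.09
  t = (30 x 3 - 345) / 5.5 = -46.36 (outside (0, 60))
  t = (30 x 3 + 345) / 5.5 = 79.09 (outside (0, 60))
Valid solutions in (0, 60): {13.64, 19.09} minutes.
The first occurrence is t = 13.64 minutes.
The hands form a 15-degree angle at 13.64 minutes past 3:00.

Final answer: 13.64 minutes past 3:00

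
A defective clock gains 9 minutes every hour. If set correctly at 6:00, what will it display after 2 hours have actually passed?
For every 60 true minutes, the faulty clock advances 60 + 9 = 69 minutes.
True elapsed: 2 hours = 120 minutes.
Faulty clock advances: 120 x 69/60 = 138 minutes (drift: 18 minutes ahead).
Shown time: 6:00 + 138 minutes = 8:18.

Final answer: 8:18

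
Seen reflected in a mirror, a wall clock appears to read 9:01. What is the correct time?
Reflection across the vertical (12-6) axis maps a hand at angle A degrees to (360 - A) degrees, which sends a reading of T minutes past 12:00 to (720 - T) minutes past 12:00.
Mirror reads 9:01 = 541 minutes past 12:00.
Actual time: (720 - 541) mod 720 = 179 minutes = 2:59.

Final answer: 2:59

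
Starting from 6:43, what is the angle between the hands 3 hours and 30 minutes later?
First find the time 3 hours and 30 minutes after 6:43.
Total minutes: 6 x 60 + 43 + 3 x 60 + 30 = 613.
613 mod 720 = 613 minutes = 10:13.
Now compute the angle at 10:13:
Hour hand: 10 x 30 + 13 x 0.5 = 306.5 degrees
Minute hand: 13 x 6 = 78 degrees
Difference: |306.5 - 78| = 228.5 degrees
Smaller angle: 360 - 228.5 = 131.5 degrees

Final answer: 131.5 degrees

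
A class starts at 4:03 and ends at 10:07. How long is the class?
From 4:03 to 10:07:
(10 x 60 + 7) - (4 x 60 + 3) = 607 - 243 = 364 minutes
= 6 hours and 4 minutes

Final answer: 6 hours and 4 minutes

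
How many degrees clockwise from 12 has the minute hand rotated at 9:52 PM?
The minute hand moves 6 degrees per minute.
At 9:52: 52 x 6 = 312 degrees

Final answer: 312 degrees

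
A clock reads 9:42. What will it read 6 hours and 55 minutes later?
Starting time: 9:42
Adding 55 minutes to 42 minutes: 42 + 55 = 97 minutes = 1 hour and 37 minutes
Adding 6 hours: 9 + 6 + 1 (carry) = 16 - 12 = 4
Final time: 4:37

Final answer: 4:37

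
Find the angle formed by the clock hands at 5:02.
Hour hand position: 5 x 30 + 2 x 0.5 = 151 degrees
Minute hand position: 2 x 6 = 12 degrees
Difference: |151 - 12| = 139 degrees
The angle between the hands is 139 degrees

Final answer: 139 degrees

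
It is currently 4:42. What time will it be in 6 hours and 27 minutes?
Starting time: 4:42
Adding 27 minutes to 42 minutes: 42 + 27 = 69 minutes = 1 hour and 9 minutes
Adding 6 hours: 4 + 6 + 1 (carry) = 11
Final time: 11:09

Final answer: 11:09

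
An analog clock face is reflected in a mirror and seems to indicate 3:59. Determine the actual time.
Reflection across the vertical (12-6) axis maps a hand at angle A degrees to (360 - A) degrees, which sends a reading of T minutes past 12:00 to (720 - T) minutes past 12:00.
Mirror reads 3:59 = 239 minutes past 12:00.
Actual time: (720 - 239) mod 720 = 481 minutes = 8:01.

Final answer: 8:01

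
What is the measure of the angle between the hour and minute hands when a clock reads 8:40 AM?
Hour hand position: 8 x 30 + 40 x 0.5 = 260 degrees
Minute hand position: 40 x 6 = 240 degrees
Difference: |260 - 240| = 20 degrees
The angle between the hands is 20 degrees

Final answer: 20 degrees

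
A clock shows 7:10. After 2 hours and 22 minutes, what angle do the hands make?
First find the time 2 hours and 22 minutes after 7:10.
Total minutes: 7 x 60 + 10 + 2 x 60 + 22 = 572.
572 mod 720 = 572 minutes = 9:32.
Now compute the angle at 9:32:
Hour hand: 9 x 30 + 32 x 0.5 = 286 degrees
Minute hand: 32 x 6 = 192 degrees
Difference: |286 - 192| = 94 degrees
The angle is 94 degrees

Final answer: 94 degrees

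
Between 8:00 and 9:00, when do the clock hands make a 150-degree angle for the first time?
At t minutes past 8:00, the hour hand is at 30 x 8 + 0.5t degrees and the minute hand is at 6t degrees.
The smaller angle between them is 150 degrees when |30H - 5.5t| = 150 or |30H - 5.5t| = 210.
With H = 8, solve 30 x 8 - 5.5t = +/- target for each target:
  t = (30 x 8 - 150) / 5.5 = 16.36
  t = (30 x 8 + 150) / 5.5 = 70.91 (outside (0, 60))
  t = (30 x 8 - 210) / 5.5 = 5.45
  t = (30 x 8 + 210) / 5.5 = 81.82 (outside (0, 60))
Valid solutions in (0, 60): {5.45, 16.36} minutes.
The first occurrence is t = 5.45 minutes.
The hands form a 150-degree angle at 5.45 minutes past 8:00.

Final answer: 5.45 minutes past 8:00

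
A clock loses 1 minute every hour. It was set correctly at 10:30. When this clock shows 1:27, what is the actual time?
For every 60 true minutes, the faulty clock advances 59 minutes, so 1 faulty-clock minute corresponds to 60/59 true minutes.
From 10:30 to 1:27 on the faulty dial is 177 minutes.
True elapsed: 177 x 60/59 = 180 minutes = 3 hours.
True time: 10:30 + 3 hours = 1:30.

Final answer: 1:30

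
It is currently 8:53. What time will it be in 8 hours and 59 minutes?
Starting time: 8:53
Adding 59 minutes to 53 minutes: 53 + 59 = 112 minutes = 1 hour and 52 minutes
Adding 8 hours: 8 + 8 + 1 (carry) = 17 - 12 = 5
Final time: 5:52

Final answer: 5:52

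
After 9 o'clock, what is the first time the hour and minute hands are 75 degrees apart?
At t minutes past 9:00, the hour hand is at 30 x 9 + 0.5t degrees and the minute hand is at 6t degrees.
The smaller angle between them is 75 degrees when |30H - 5.5t| = 75 or |30H - 5.5t| = 285.
With H = 9, solve 30 x 9 - 5.5t = +/- target for each target:
  t = (30 x 9 - 75) / 5.5 = 35.45
  t = (30 x 9 + 75) / 5.5 = 62.73 (outside (0, 60))
  t = (30 x 9 - 285) / 5.5 = -2.73 (outside (0, 60))
  t = (30 x 9 + 285) / 5.5 = 100.91 (outside (0, 60))
Valid solutions in (0, 60): {35.45} minutes.
The first occurrence is t = 35.45 minutes.
The hands form a 75-degree angle at 35.45 minutes past 9:00.

Final answer: 35.45 minutes past 9:00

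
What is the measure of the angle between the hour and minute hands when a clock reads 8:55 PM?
Hour hand position: 8 x 30 + 55 x 0.5 = 267.5 degrees
Minute hand position: 55 x 6 = 330 degrees
Difference: |267.5 - 330| = 62.5 degrees
The angle between the hands is 62.5 degrees

Final answer: 62.5 degrees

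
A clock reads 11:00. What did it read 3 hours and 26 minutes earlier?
Starting time: 11:00 = 660 total minutes past 12:00
Subtracting: 3 hours and 26 minutes = 206 minutes
660 - 206 = 454 minutes
= 7 hours and 34 minutes past 12:00 = 7:34

Final answer: 7:34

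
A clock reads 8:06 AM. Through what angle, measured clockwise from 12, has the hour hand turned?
The hour hand moves 30 degrees per hour and 0.5 degrees per minute.
At 8:06: (8) x 30 + 6 x 0.5 = 240 + 3 = 243 degrees

Final answer: 243 degrees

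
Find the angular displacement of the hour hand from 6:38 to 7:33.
The hour hand moves 0.5 degrees per minute.
Time elapsed: 7:33 - 6:38 = 55 minutes
Angular displacement: 55 x 0.5 = 27.5 degrees

Final answer: 27.5 degrees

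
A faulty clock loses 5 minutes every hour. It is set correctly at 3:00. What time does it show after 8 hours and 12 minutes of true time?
For every 60 true minutes, the faulty clock advances 60 - 5 = 55 minutes.
True elapsed: 8 hours and 12 minutes = 492 minutes.
Faulty clock advances: 492 x 55/60 = 451 minutes (drift: 41 minutes behind).
Shown time: 3:00 + 451 minutes = 10:31.

Final answer: 10:31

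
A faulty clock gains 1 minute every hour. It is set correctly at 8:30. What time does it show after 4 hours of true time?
For every 60 true minutes, the faulty clock advances 60 + 1 = 61 minutes.
True elapsed: 4 hours = 240 minutes.
Faulty clock advances: 240 x 61/60 = 244 minutes (drift: 4 minutes ahead).
Shown time: 8:30 + 244 minutes = 12:34.

Final answer: 12:34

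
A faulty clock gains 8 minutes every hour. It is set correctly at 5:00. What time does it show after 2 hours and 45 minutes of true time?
For every 60 true minutes, the faulty clock advances 60 + 8 = 68 minutes.
True elapsed: 2 hours and 45 minutes = 165 minutes.
Faulty clock advances: 165 x 68/60 = 187 minutes (drift: 22 minutes ahead).
Shown time: 5:00 + 187 minutes = 8:07.

Final answer: 8:07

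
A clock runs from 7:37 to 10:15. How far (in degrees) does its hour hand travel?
The hour hand moves 0.5 degrees per minute.
Time elapsed: 10:15 - 7:37 = 158 minutes
Angular displacement: 158 x 0.5 = 79 degrees

Final answer: 79 degrees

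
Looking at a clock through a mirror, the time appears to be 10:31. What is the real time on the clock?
Reflection across the vertical (12-6) axis maps a hand at angle A degrees to (360 - A) degrees, which sends a reading of T minutes past 12:00 to (720 - T) minutes past 12:00.
Mirror reads 10:31 = 631 minutes past 12:00.
Actual time: (720 - 631) mod 720 = 89 minutes = 1:29.

Final answer: 1:29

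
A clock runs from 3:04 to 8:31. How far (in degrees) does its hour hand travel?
The hour hand moves 0.5 degrees per minute.
Time elapsed: 8:31 - 3:04 = 327 minutes
Angular displacement: 327 x 0.5 = 163.5 degrees

Final answer: 163.5 degrees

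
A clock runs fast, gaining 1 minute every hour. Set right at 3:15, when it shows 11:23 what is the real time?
For every 60 true minutes, the faulty clock advances 61 minutes, so 1 faulty-clock minute corresponds to 60/61 true minutes.
From 3:15 to 11:23 on the faulty dial is 488 minutes.
True elapsed: 488 x 60/61 = 480 minutes = 8 hours.
True time: 3:15 + 8 hours = 11:15.

Final answer: 11:15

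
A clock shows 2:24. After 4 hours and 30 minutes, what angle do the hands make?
First find the time 4 hours and 30 minutes after 2:24.
Total minutes: 2 x 60 + 24 + 4 x 60 + 30 = 414.
414 mod 720 = 414 minutes = 6:54.
Now compute the angle at 6:54:
Hour hand: 6 x 30 + 54 x 0.5 = 207 degrees
Minute hand: 54 x 6 = 324 degrees
Difference: |207 - 324| = 117 degrees
The angle is 117 degrees

Final answer: 117 degrees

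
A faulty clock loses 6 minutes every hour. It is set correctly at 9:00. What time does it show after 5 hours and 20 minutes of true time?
For every 60 true minutes, the faulty clock advances 60 - 6 = 54 minutes.
True elapsed: 5 hours and 20 minutes = 320 minutes.
Faulty clock advances: 320 x 54/60 = 288 minutes (drift: 32 minutes behind).
Shown time: 9:00 + 288 minutes = 1:48.

Final answer: 1:48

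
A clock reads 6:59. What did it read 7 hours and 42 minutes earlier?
Starting time: 6:59 = 419 total minutes past 12:00
Subtracting: 7 hours and 42 minutes = 462 minutes
419 - 462 = -43 (negative, add 12 hours = 720) = 677 minutes
= 11 hours and 17 minutes past 12:00 = 11:17

Final answer: 11:17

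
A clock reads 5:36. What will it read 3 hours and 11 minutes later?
Starting time: 5:36
Adding 11 minutes to 36 minutes: 36 + 11 = 47 minutes
Adding 3 hours: 5 + 3 = 8
Final time: 8:47

Final answer: 8:47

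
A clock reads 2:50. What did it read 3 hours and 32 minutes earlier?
Starting time: 2:50 = 170 total minutes past 12:00
Subtracting: 3 hours and 32 minutes = 212 minutes
170 - 212 = -42 (negative, add 12 hours = 720) = 678 minutes
= 11 hours and 18 minutes past 12:00 = 11:18

Final answer: 11:18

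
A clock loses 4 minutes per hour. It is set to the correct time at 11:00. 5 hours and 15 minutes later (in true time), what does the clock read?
For every 60 true minutes, the faulty clock advances 60 - 4 = 56 minutes.
True elapsed: 5 hours and 15 minutes = 315 minutes.
Faulty clock advances: 315 x 56/60 = 294 minutes (drift: 21 minutes behind).
Shown time: 11:00 + 294 minutes = 3:54.

Final answer: 3:54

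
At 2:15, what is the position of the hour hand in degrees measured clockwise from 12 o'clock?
The hour hand moves 30 degrees per hour and 0.5 degrees per minute.
At 2:15: (2) x 30 + 15 x 0.5 = 60 + 7.5 = 67.5 degrees

Final answer: 67.5 degrees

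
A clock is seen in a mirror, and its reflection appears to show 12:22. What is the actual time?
Reflection across the vertical (12-6) axis maps a hand at angle A degrees to (360 - A) degrees, which sends a reading of T minutes past 12:00 to (720 - T) minutes past 12:00.
Mirror reads 12:22 = 22 minutes past 12:00.
Actual time: (720 - 22) mod 720 = 698 minutes = 11:38.

Final answer: 11:38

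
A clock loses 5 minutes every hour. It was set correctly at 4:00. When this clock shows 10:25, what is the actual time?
For every 60 true minutes, the faulty clock advances 55 minutes, so 1 faulty-clock minute corresponds to 60/55 true minutes.
From 4:00 to 10:25 on the faulty dial is 385 minutes.
True elapsed: 385 x 60/55 = 420 minutes = 7 hours.
True time: 4:00 + 7 hours = 11:00.

Final answer: 11:00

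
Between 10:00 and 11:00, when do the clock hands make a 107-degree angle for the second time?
At t minutes past 10:00, the hour hand is at 30 x 10 + 0.5t degrees and the minute hand is at 6t degrees.
The smaller angle between them is 107 degrees when |30H - 5.5t| = 107 or |30H - 5.5t| = 253.
With H = 10, solve 30 x 10 - 5.5t = +/- target for each target:
  t = (30 x 10 - 107) / 5.5 = 35.09
  t = (30 x 10 + 107) / 5.5 = 74 (outside (0, 60))
  t = (30 x 10 - 253) / 5.5 = 8.55
  t = (30 x 10 + 253) / 5.5 = 100.55 (outside (0, 60))
Valid solutions in (0, 60): {8.55, 35.09} minutes.
The second occurrence is t = 35.09 minutes.
The hands form a 107-degree angle at 35.09 minutes past 10:00.

Final answer: 35.09 minutes past 10:00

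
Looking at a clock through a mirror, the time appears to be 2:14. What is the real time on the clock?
Reflection across the vertical (12-6) axis maps a hand at angle A degrees to (360 - A) degrees, which sends a reading of T minutes past 12:00 to (720 - T) minutes past 12:00.
Mirror reads 2:14 = 134 minutes past 12:00.
Actual time: (720 - 134) mod 720 = 586 minutes = 9:46.

Final answer: 9:46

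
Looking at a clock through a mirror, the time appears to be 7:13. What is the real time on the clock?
Reflection across the vertical (12-6) axis maps a hand at angle A degrees to (360 - A) degrees, which sends a reading of T minutes past 12:00 to (720 - T) minutes past 12:00.
Mirror reads 7:13 = 433 minutes past 12:00.
Actual time: (720 - 433) mod 720 = 287 minutes = 4:47.

Final answer: 4:47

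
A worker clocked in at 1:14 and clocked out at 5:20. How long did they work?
From 1:14 to 5:20:
(5 x 60 + 20) - (1 x 60 + 14) = 320 - 74 = 246 minutes
= 4 hours and 6 minutes

Final answer: 4 hours and 6 minutes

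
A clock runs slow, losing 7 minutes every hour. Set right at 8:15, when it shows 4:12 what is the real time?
For every 60 true minutes, the faulty clock advances 53 minutes, so 1 faulty-clock minute corresponds to 60/53 true minutes.
From 8:15 to 4:12 on the faulty dial is 477 minutes.
True elapsed: 477 x 60/53 = 540 minutes = 9 hours.
True time: 8:15 + 9 hours = 5:15.

Final answer: 5:15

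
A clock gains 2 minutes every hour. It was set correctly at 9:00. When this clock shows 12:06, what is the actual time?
For every 60 true minutes, the faulty clock advances 62 minutes, so 1 faulty-clock minute corresponds to 60/62 true minutes.
From 9:00 to 12:06 on the faulty dial is 186 minutes.
True elapsed: 186 x 60/62 = 180 minutes = 3 hours.
True time: 9:00 + 3 hours = 12:00.

Final answer: 12:00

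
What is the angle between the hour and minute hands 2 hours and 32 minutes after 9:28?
First find the time 2 hours and 32 minutes after 9:28.
Total minutes: 9 x 60 + 28 + 2 x 60 + 32 = 720.
720 mod 720 = 0 minutes = 12:00.
Now compute the angle at 12:00:
Hour hand: 0 x 30 + 0 x 0.5 = 0 degrees
Minute hand: 0 x 6 = 0 degrees
Difference: |0 - 0| = 0 degrees
The angle is 0 degrees

Final answer: 0 degrees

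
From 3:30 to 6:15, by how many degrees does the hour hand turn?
The hour hand moves 0.5 degrees per minute.
Time elapsed: 6:15 - 3:30 = 165 minutes
Angular displacement: 165 x 0.5 = 82.5 degrees

Final answer: 82.5 degrees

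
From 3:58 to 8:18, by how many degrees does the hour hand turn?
The hour hand moves 0.5 degrees per minute.
Time elapsed: 8:18 - 3:58 = 260 minutes
Angular displacement: 260 x 0.5 = 130 degrees

Final answer: 130 degrees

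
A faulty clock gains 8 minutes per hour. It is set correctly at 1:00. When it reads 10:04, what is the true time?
For every 60 true minutes, the faulty clock advances 68 minutes, so 1 faulty-clock minute corresponds to 60/68 true minutes.
From 1:00 to 10:04 on the faulty dial is 544 minutes.
True elapsed: 544 x 60/68 = 480 minutes = 8 hours.
True time: 1:00 + 8 hours = 9:00.

Final answer: 9:00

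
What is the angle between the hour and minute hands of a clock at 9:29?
Hour hand position: 9 x 30 + 29 x 0.5 = 284.5 degrees
Minute hand position: 29 x 6 = 174 degrees
Difference: |284.5 - 174| = 110.5 degrees
The angle between the hands is 110.5 degrees

Final answer: 110.5 degrees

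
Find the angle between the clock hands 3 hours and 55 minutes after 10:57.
First find the time 3 hours and 55 minutes after 10:57.
Total minutes: 10 x 60 + 57 + 3 x 60 + 55 = 892.
892 mod 720 = 172 minutes = 2:52.
Now compute the angle at 2:52:
Hour hand: 2 x 30 + 52 x 0.5 = 86 degrees
Minute hand: 52 x 6 = 312 degrees
Difference: |86 - 312| = 226 degrees
Smaller angle: 360 - 226 = 134 degrees

Final answer: 134 degrees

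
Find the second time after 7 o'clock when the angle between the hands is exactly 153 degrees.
At t minutes past 7:00, the hour hand is at 30 x 7 + 0.5t degrees and the minute hand is at 6t degrees.
The smaller angle between them is 153 degrees when |30H - 5.5t| = 153 or |30H - 5.5t| = 207.
With H = 7, solve 30 x 7 - 5.5t = +/- target for each target:
  t = (30 x 7 - 153) / 5.5 = 10.36
  t = (30 x 7 + 153) / 5.5 = 66 (outside (0, 60))
  t = (30 x 7 - 207) / 5.5 = 0.55
  t = (30 x 7 + 207) / 5.5 = 75.82 (outside (0, 60))
Valid solutions in (0, 60): {0.55, 10.36} minutes.
The second occurrence is t = 10.36 minutes.
The hands form a 153-degree angle at 10.36 minutes past 7:00.

Final answer: 10.36 minutes past 7:00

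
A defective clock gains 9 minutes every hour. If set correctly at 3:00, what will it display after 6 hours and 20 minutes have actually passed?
For every 60 true minutes, the faulty clock advances 60 + 9 = 69 minutes.
True elapsed: 6 hours and 20 minutes = 380 minutes.
Faulty clock advances: 380 x 69/60 = 437 minutes (drift: 57 minutes ahead).
Shown time: 3:00 + 437 minutes = 10:17.

Final answer: 10:17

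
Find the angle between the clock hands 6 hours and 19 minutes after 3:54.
First find the time 6 hours and 19 minutes after 3:54.
Total minutes: 3 x 60 + 54 + 6 x 60 + 19 = 613.
613 mod 720 = 613 minutes = 10:13.
Now compute the angle at 10:13:
Hour hand: 10 x 30 + 13 x 0.5 = 306.5 degrees
Minute hand: 13 x 6 = 78 degrees
Difference: |306.5 - 78| = 228.5 degrees
Smaller angle: 360 - 228.5 = 131.5 degrees

Final answer: 131.5 degrees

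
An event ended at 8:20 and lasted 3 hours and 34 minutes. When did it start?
Starting time: 8:20 = 500 total minutes past 12:00
Subtracting: 3 hours and 34 minutes = 214 minutes
500 - 214 = 286 minutes
= 4 hours and 46 minutes past 12:00 = 4:46

Final answer: 4:46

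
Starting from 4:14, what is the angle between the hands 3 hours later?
First find the time 3 hours after 4:14.
Total minutes: 4 x 60 + 14 + 3 x 60 + 0 = 434.
434 mod 720 = 434 minutes = 7:14.
Now compute the angle at 7:14:
Hour hand: 7 x 30 + 14 x 0.5 = 217 degrees
Minute hand: 14 x 6 = 84 degrees
Difference: |217 - 84| = 133 degrees
The angle is 133 degrees

Final answer: 133 degrees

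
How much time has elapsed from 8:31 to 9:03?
From 8:31 to 9:03:
(9 x 60 + 3) - (8 x 60 + 31) = 543 - 511 = 32 minutes
= 32 minutes

Final answer: 32 minutes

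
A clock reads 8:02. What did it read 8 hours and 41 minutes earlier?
Starting time: 8:02 = 482 total minutes past 12:00
Subtracting: 8 hours and 41 minutes = 521 minutes
482 - 521 = -39 (negative, add 12 hours = 720) = 681 minutes
= 11 hours and 21 minutes past 12:00 = 11:21

Final answer: 11:21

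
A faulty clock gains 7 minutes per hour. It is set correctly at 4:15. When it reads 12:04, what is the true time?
For every 60 true minutes, the faulty clock advances 67 minutes, so 1 faulty-clock minute corresponds to 60/67 true minutes.
From 4:15 to 12:04 on the faulty dial is 469 minutes.
True elapsed: 469 x 60/67 = 420 minutes = 7 hours.
True time: 4:15 + 7 hours = 11:15.

Final answer: 11:15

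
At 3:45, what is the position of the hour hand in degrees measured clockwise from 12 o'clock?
The hour hand moves 30 degrees per hour and 0.5 degrees per minute.
At 3:45: (3) x 30 + 45 x 0.5 = 90 + 22.5 = 112.5 degrees

Final answer: 112.5 degrees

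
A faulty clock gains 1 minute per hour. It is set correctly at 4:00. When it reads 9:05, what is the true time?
For every 60 true minutes, the faulty clock advances 61 minutes, so 1 faulty-clock minute corresponds to 60/61 true minutes.
From 4:00 to 9:05 on the faulty dial is 305 minutes.
True elapsed: 305 x 60/61 = 300 minutes = 5 hours.
True time: 4:00 + 5 hours = 9:00.

Final answer: 9:00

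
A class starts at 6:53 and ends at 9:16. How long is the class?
From 6:53 to 9:16:
(9 x 60 + 16) - (6 x 60 + 53) = 556 - 413 = 143 minutes
= 2 hours and 23 minutes

Final answer: 2 hours and 23 minutes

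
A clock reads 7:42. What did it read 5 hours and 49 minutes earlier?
Starting time: 7:42 = 462 total minutes past 12:00
Subtracting: 5 hours and 49 minutes = 349 minutes
462 - 349 = 113 minutes
= 1 hour and 53 minutes past 12:00 = 1:53

Final answer: 1:53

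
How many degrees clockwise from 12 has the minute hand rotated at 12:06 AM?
The minute hand moves 6 degrees per minute.
At 12:06: 6 x 6 = 36 degrees

Final answer: 36 degrees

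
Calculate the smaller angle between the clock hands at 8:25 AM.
Hour hand position: 8 x 30 + 25 x 0.5 = 252.5 degrees
Minute hand position: 25 x 6 = 150 degrees
Difference: |252.5 - 150| = 102.5 degrees
The angle between the hands is 102.5 degrees

Final answer: 102.5 degrees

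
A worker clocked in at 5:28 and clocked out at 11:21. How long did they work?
From 5:28 to 11:21:
(11 x 60 + 21) - (5 x 60 + 28) = 681 - 328 = 353 minutes
= 5 hours and 53 minutes

Final answer: 5 hours and 53 minutes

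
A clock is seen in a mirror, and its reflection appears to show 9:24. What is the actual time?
Reflection across the vertical (12-6) axis maps a hand at angle A degrees to (360 - A) degrees, which sends a reading of T minutes past 12:00 to (720 - T) minutes past 12:00.
Mirror reads 9:24 = 564 minutes past 12:00.
Actual time: (720 - 564) mod 720 = 156 minutes = 2:36.

Final answer: 2:36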